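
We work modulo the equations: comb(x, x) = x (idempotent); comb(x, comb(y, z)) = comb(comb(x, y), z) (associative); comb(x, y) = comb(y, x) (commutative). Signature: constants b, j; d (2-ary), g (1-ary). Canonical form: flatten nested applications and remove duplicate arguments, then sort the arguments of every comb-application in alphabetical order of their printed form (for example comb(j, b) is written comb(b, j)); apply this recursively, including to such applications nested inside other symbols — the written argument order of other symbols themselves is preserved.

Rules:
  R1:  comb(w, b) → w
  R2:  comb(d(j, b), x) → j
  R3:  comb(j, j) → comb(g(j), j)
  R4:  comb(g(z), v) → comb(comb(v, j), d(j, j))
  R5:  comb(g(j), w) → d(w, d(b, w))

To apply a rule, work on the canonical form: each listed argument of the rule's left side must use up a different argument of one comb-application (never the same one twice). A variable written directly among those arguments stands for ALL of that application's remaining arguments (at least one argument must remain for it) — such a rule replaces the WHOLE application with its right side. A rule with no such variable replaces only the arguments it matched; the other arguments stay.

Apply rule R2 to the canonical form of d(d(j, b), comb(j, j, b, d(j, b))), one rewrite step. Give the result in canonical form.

Canonical form:  d(d(j, b), comb(b, d(j, b), j))
Apply R2:  consuming d(j, b);  x := comb(b, j)
The variable takes the whole remainder — replace the entire application.
Giving:  d(d(j, b), j)

Answer: d(d(j, b), j)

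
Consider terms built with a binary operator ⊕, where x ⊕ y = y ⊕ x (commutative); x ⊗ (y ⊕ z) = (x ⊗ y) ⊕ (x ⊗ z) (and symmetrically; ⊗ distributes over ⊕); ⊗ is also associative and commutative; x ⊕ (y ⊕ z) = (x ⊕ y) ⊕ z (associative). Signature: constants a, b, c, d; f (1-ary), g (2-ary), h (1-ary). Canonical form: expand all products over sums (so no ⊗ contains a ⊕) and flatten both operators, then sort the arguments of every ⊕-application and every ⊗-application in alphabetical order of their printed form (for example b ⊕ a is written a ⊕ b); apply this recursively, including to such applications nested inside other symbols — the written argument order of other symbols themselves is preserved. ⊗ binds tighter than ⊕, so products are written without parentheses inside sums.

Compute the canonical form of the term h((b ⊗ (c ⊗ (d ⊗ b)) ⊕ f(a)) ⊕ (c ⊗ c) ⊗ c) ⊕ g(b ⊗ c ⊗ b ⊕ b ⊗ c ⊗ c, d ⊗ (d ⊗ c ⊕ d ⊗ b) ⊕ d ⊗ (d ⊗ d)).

Expand:  h(b ⊗ b ⊗ c ⊗ d ⊕ c ⊗ c ⊗ c ⊕ f(a)) ⊕ g(b ⊗ b ⊗ c ⊕ b ⊗ c ⊗ c, b ⊗ d ⊗ d ⊕ c ⊗ d ⊗ d ⊕ d ⊗ d ⊗ d)
Order the arguments:  g(b ⊗ b ⊗ c ⊕ b ⊗ c ⊗ c, b ⊗ d ⊗ d ⊕ c ⊗ d ⊗ d ⊕ d ⊗ d ⊗ d) ⊕ h(b ⊗ b ⊗ c ⊗ d ⊕ c ⊗ c ⊗ c ⊕ f(a))

Answer: g(b ⊗ b ⊗ c ⊕ b ⊗ c ⊗ c, b ⊗ d ⊗ d ⊕ c ⊗ d ⊗ d ⊕ d ⊗ d ⊗ d) ⊕ h(b ⊗ b ⊗ c ⊗ d ⊕ c ⊗ c ⊗ c ⊕ f(a))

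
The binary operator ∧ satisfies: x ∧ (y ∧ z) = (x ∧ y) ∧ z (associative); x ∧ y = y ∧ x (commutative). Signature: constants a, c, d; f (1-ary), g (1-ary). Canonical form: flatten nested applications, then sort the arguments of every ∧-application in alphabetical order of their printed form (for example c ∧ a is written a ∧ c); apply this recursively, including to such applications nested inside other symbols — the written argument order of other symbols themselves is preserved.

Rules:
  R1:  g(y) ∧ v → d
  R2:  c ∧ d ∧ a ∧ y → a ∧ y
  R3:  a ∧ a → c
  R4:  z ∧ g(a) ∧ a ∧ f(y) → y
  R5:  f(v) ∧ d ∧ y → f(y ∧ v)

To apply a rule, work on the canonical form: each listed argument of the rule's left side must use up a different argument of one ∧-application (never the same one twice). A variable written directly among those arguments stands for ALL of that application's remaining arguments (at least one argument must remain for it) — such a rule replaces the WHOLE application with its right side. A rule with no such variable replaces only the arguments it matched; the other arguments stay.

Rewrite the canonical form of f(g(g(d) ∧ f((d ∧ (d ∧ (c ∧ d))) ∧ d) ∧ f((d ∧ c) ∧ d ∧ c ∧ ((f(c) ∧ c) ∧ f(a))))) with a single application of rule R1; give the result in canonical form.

Canonical form:  f(g(f(c ∧ c ∧ c ∧ d ∧ d ∧ f(a) ∧ f(c)) ∧ f(c ∧ d ∧ d ∧ d ∧ d) ∧ g(d)))
R1 matches:  uses g(d);  v := f(c ∧ c ∧ c ∧ d ∧ d ∧ f(a) ∧ f(c)) ∧ f(c ∧ d ∧ d ∧ d ∧ d), y := d
The variable takes the whole remainder — replace the entire application.
Result:  f(g(d))

Answer: f(g(d))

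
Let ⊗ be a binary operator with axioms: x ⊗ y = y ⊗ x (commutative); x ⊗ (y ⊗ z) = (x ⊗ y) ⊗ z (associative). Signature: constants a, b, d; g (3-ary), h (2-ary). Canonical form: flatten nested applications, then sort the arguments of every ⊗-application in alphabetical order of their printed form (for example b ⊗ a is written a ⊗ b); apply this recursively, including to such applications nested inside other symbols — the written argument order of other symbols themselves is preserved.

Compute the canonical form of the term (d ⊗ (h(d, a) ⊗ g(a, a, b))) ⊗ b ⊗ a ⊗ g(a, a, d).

Answer: a ⊗ b ⊗ d ⊗ g(a, a, b) ⊗ g(a, a, d) ⊗ h(d, a)

Derivation:
Flatten:  d ⊗ h(d, a) ⊗ g(a, a, b) ⊗ b ⊗ a ⊗ g(a, a, d)
Order the arguments:  a ⊗ b ⊗ d ⊗ g(a, a, b) ⊗ g(a, a, d) ⊗ h(d, a)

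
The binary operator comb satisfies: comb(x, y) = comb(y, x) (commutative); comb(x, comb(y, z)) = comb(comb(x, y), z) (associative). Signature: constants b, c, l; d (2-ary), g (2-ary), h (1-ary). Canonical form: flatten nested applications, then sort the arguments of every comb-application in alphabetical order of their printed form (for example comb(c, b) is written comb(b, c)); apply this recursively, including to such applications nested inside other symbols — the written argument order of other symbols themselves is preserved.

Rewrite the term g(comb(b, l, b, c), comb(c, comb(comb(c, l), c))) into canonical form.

Descend into:  comb(c, comb(comb(c, l), c))
Un-nest:  comb(c, c, l, c)
Sort:  comb(c, c, c, l)
Rebuild:  g(comb(b, b, c, l), comb(c, c, c, l))

Answer: g(comb(b, b, c, l), comb(c, c, c, l))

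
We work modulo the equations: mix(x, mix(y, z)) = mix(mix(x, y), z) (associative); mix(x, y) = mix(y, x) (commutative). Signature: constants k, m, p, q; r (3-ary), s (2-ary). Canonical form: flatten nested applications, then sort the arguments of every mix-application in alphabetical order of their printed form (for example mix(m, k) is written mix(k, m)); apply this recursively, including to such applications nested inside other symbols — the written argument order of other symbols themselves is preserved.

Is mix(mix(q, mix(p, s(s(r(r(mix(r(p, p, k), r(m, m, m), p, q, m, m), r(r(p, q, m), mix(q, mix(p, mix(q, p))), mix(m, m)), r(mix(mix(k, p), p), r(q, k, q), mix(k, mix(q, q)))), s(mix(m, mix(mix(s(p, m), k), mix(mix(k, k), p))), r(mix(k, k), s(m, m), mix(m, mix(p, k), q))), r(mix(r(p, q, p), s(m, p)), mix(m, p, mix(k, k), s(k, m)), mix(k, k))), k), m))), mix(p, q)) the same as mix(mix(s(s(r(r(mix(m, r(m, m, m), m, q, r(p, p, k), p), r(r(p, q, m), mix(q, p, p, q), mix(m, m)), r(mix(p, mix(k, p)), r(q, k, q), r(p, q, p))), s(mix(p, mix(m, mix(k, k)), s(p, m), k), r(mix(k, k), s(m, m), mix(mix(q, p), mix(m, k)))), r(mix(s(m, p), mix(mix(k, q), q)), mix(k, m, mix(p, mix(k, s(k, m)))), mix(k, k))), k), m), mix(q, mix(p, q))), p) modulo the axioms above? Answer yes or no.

Answer: no — mix(p, p, q, q, s(s(r(r(mix(m, m, p, q, r(m, m, m), r(p, p, k)), r(r(p, q, m), mix(p, p, q, q), mix(m, m)), r(mix(k, p, p), r(q, k, q), mix(k, q, q))), s(mix(k, k, k, m, p, s(p, m)), r(mix(k, k), s(m, m), mix(k, m, p, q))), r(mix(r(p, q, p), s(m, p)), mix(k, k, m, p, s(k, m)), mix(k, k))), k), m)) vs mix(p, p, q, q, s(s(r(r(mix(m, m, p, q, r(m, m, m), r(p, p, k)), r(r(p, q, m), mix(p, p, q, q), mix(m, m)), r(mix(k, p, p), r(q, k, q), r(p, q, p))), s(mix(k, k, k, m, p, s(p, m)), r(mix(k, k), s(m, m), mix(k, m, p, q))), r(mix(k, q, q, s(m, p)), mix(k, k, m, p, s(k, m)), mix(k, k))), k), m))

Derivation:
Left:  mix(mix(q, mix(p, s(s(r(r(mix(r(p, p, k), r(m, m, m), p, q, m, m), r(r(p, q, m), mix(q, mix(p, mix(q, p))), mix(m, m)), r(mix(mix(k, p), p), r(q, k, q), mix(k, mix(q, q)))), s(mix(m, mix(mix(s(p, m), k), mix(mix(k, k), p))), r(mix(k, k), s(m, m), mix(m, mix(p, k), q))), r(mix(r(p, q, p), s(m, p)), mix(m, p, mix(k, k), s(k, m)), mix(k, k))), k), m))), mix(p, q))
  Flatten:  mix(q, p, s(s(r(r(mix(r(p, p, k), r(m, m, m), p, q, m, m), r(r(p, q, m), mix(q, mix(p, mix(q, p))), mix(m, m)), r(mix(mix(k, p), p), r(q, k, q), mix(k, mix(q, q)))), s(mix(m, mix(mix(s(p, m), k), mix(mix(k, k), p))), r(mix(k, k), s(m, m), mix(m, mix(p, k), q))), r(mix(r(p, q, p), s(m, p)), mix(m, p, mix(k, k), s(k, m)), mix(k, k))), k), m), p, q)
  Inside:  s(s(r(r(mix(r(p, p, k), r(m, m, m), p, q, m, m), r(r(p, q, m), mix(q, mix(p, mix(q, p))), mix(m, m)), r(mix(mix(k, p), p), r(q, k, q), mix(k, mix(q, q)))), s(mix(m, mix(mix(s(p, m), k), mix(mix(k, k), p))), r(mix(k, k), s(m, m), mix(m, mix(p, k), q))), r(mix(r(p, q, p), s(m, p)), mix(m, p, mix(k, k), s(k, m)), mix(k, k))), k), m)  →  s(s(r(r(mix(m, m, p, q, r(m, m, m), r(p, p, k)), r(r(p, q, m), mix(p, p, q, q), mix(m, m)), r(mix(k, p, p), r(q, k, q), mix(k, q, q))), s(mix(k, k, k, m, p, s(p, m)), r(mix(k, k), s(m, m), mix(k, m, p, q))), r(mix(r(p, q, p), s(m, p)), mix(k, k, m, p, s(k, m)), mix(k, k))), k), m)
  Sort arguments:  mix(p, p, q, q, s(s(r(r(mix(m, m, p, q, r(m, m, m), r(p, p, k)), r(r(p, q, m), mix(p, p, q, q), mix(m, m)), r(mix(k, p, p), r(q, k, q), mix(k, q, q))), s(mix(k, k, k, m, p, s(p, m)), r(mix(k, k), s(m, m), mix(k, m, p, q))), r(mix(r(p, q, p), s(m, p)), mix(k, k, m, p, s(k, m)), mix(k, k))), k), m))
Right:  mix(mix(s(s(r(r(mix(m, r(m, m, m), m, q, r(p, p, k), p), r(r(p, q, m), mix(q, p, p, q), mix(m, m)), r(mix(p, mix(k, p)), r(q, k, q), r(p, q, p))), s(mix(p, mix(m, mix(k, k)), s(p, m), k), r(mix(k, k), s(m, m), mix(mix(q, p), mix(m, k)))), r(mix(s(m, p), mix(mix(k, q), q)), mix(k, m, mix(p, mix(k, s(k, m)))), mix(k, k))), k), m), mix(q, mix(p, q))), p)
  Un-nest:  mix(s(s(r(r(mix(m, r(m, m, m), m, q, r(p, p, k), p), r(r(p, q, m), mix(q, p, p, q), mix(m, m)), r(mix(p, mix(k, p)), r(q, k, q), r(p, q, p))), s(mix(p, mix(m, mix(k, k)), s(p, m), k), r(mix(k, k), s(m, m), mix(mix(q, p), mix(m, k)))), r(mix(s(m, p), mix(mix(k, q), q)), mix(k, m, mix(p, mix(k, s(k, m)))), mix(k, k))), k), m), q, p, q, p)
  Simplify inside:  s(s(r(r(mix(m, r(m, m, m), m, q, r(p, p, k), p), r(r(p, q, m), mix(q, p, p, q), mix(m, m)), r(mix(p, mix(k, p)), r(q, k, q), r(p, q, p))), s(mix(p, mix(m, mix(k, k)), s(p, m), k), r(mix(k, k), s(m, m), mix(mix(q, p), mix(m, k)))), r(mix(s(m, p), mix(mix(k, q), q)), mix(k, m, mix(p, mix(k, s(k, m)))), mix(k, k))), k), m)  →  s(s(r(r(mix(m, m, p, q, r(m, m, m), r(p, p, k)), r(r(p, q, m), mix(p, p, q, q), mix(m, m)), r(mix(k, p, p), r(q, k, q), r(p, q, p))), s(mix(k, k, k, m, p, s(p, m)), r(mix(k, k), s(m, m), mix(k, m, p, q))), r(mix(k, q, q, s(m, p)), mix(k, k, m, p, s(k, m)), mix(k, k))), k), m)
  Sort arguments:  mix(p, p, q, q, s(s(r(r(mix(m, m, p, q, r(m, m, m), r(p, p, k)), r(r(p, q, m), mix(p, p, q, q), mix(m, m)), r(mix(k, p, p), r(q, k, q), r(p, q, p))), s(mix(k, k, k, m, p, s(p, m)), r(mix(k, k), s(m, m), mix(k, m, p, q))), r(mix(k, q, q, s(m, p)), mix(k, k, m, p, s(k, m)), mix(k, k))), k), m))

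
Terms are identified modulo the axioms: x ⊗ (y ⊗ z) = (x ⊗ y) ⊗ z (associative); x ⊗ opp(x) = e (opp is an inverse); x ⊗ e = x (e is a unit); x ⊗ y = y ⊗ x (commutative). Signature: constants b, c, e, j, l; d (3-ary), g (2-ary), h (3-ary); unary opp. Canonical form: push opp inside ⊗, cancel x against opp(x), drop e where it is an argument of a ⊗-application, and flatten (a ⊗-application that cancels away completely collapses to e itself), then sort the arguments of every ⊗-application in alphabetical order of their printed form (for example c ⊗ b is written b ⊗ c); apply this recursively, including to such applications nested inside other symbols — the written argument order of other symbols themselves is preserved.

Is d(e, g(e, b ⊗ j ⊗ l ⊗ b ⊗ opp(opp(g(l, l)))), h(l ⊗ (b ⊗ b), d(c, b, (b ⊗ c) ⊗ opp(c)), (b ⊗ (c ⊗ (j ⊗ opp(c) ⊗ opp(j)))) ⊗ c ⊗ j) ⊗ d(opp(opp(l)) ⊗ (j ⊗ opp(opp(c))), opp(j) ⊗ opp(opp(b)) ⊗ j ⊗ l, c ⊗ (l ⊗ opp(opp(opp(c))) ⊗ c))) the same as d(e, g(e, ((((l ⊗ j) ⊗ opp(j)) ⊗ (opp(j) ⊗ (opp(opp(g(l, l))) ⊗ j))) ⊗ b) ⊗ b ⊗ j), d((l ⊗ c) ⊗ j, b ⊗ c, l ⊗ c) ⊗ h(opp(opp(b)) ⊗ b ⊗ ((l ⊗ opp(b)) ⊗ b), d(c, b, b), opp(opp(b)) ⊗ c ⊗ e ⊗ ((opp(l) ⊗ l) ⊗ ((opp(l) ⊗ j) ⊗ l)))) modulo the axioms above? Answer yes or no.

Left:  d(e, g(e, b ⊗ j ⊗ l ⊗ b ⊗ opp(opp(g(l, l)))), h(l ⊗ (b ⊗ b), d(c, b, (b ⊗ c) ⊗ opp(c)), (b ⊗ (c ⊗ (j ⊗ opp(c) ⊗ opp(j)))) ⊗ c ⊗ j) ⊗ d(opp(opp(l)) ⊗ (j ⊗ opp(opp(c))), opp(j) ⊗ opp(opp(b)) ⊗ j ⊗ l, c ⊗ (l ⊗ opp(opp(opp(c))) ⊗ c)))
  Focus inside:  h(l ⊗ (b ⊗ b), d(c, b, (b ⊗ c) ⊗ opp(c)), (b ⊗ (c ⊗ (j ⊗ opp(c) ⊗ opp(j)))) ⊗ c ⊗ j) ⊗ d(opp(opp(l)) ⊗ (j ⊗ opp(opp(c))), opp(j) ⊗ opp(opp(b)) ⊗ j ⊗ l, c ⊗ (l ⊗ opp(opp(opp(c))) ⊗ c))
  Push opp inside:  distribute opp over ⊗ and collapse double opp
  Collect:  h(b ⊗ b ⊗ l, d(c, b, b), b ⊗ c ⊗ j) ⊗ d(c ⊗ j ⊗ l, b ⊗ l, c ⊗ l)
  Sort arguments:  d(c ⊗ j ⊗ l, b ⊗ l, c ⊗ l) ⊗ h(b ⊗ b ⊗ l, d(c, b, b), b ⊗ c ⊗ j)
  Rebuild:  d(e, g(e, b ⊗ b ⊗ g(l, l) ⊗ j ⊗ l), d(c ⊗ j ⊗ l, b ⊗ l, c ⊗ l) ⊗ h(b ⊗ b ⊗ l, d(c, b, b), b ⊗ c ⊗ j))
Right:  d(e, g(e, ((((l ⊗ j) ⊗ opp(j)) ⊗ (opp(j) ⊗ (opp(opp(g(l, l))) ⊗ j))) ⊗ b) ⊗ b ⊗ j), d((l ⊗ c) ⊗ j, b ⊗ c, l ⊗ c) ⊗ h(opp(opp(b)) ⊗ b ⊗ ((l ⊗ opp(b)) ⊗ b), d(c, b, b), opp(opp(b)) ⊗ c ⊗ e ⊗ ((opp(l) ⊗ l) ⊗ ((opp(l) ⊗ j) ⊗ l))))
  Focus inside:  d((l ⊗ c) ⊗ j, b ⊗ c, l ⊗ c) ⊗ h(opp(opp(b)) ⊗ b ⊗ ((l ⊗ opp(b)) ⊗ b), d(c, b, b), opp(opp(b)) ⊗ c ⊗ e ⊗ ((opp(l) ⊗ l) ⊗ ((opp(l) ⊗ j) ⊗ l)))
  Push opp inside:  distribute opp over ⊗ and collapse double opp
  Collect:  d(c ⊗ j ⊗ l, b ⊗ c, c ⊗ l) ⊗ h(b ⊗ b ⊗ l, d(c, b, b), b ⊗ c ⊗ j)
  Put back:  d(e, g(e, b ⊗ b ⊗ g(l, l) ⊗ j ⊗ l), d(c ⊗ j ⊗ l, b ⊗ c, c ⊗ l) ⊗ h(b ⊗ b ⊗ l, d(c, b, b), b ⊗ c ⊗ j))

Answer: no — d(e, g(e, b ⊗ b ⊗ g(l, l) ⊗ j ⊗ l), d(c ⊗ j ⊗ l, b ⊗ l, c ⊗ l) ⊗ h(b ⊗ b ⊗ l, d(c, b, b), b ⊗ c ⊗ j)) vs d(e, g(e, b ⊗ b ⊗ g(l, l) ⊗ j ⊗ l), d(c ⊗ j ⊗ l, b ⊗ c, c ⊗ l) ⊗ h(b ⊗ b ⊗ l, d(c, b, b), b ⊗ c ⊗ j))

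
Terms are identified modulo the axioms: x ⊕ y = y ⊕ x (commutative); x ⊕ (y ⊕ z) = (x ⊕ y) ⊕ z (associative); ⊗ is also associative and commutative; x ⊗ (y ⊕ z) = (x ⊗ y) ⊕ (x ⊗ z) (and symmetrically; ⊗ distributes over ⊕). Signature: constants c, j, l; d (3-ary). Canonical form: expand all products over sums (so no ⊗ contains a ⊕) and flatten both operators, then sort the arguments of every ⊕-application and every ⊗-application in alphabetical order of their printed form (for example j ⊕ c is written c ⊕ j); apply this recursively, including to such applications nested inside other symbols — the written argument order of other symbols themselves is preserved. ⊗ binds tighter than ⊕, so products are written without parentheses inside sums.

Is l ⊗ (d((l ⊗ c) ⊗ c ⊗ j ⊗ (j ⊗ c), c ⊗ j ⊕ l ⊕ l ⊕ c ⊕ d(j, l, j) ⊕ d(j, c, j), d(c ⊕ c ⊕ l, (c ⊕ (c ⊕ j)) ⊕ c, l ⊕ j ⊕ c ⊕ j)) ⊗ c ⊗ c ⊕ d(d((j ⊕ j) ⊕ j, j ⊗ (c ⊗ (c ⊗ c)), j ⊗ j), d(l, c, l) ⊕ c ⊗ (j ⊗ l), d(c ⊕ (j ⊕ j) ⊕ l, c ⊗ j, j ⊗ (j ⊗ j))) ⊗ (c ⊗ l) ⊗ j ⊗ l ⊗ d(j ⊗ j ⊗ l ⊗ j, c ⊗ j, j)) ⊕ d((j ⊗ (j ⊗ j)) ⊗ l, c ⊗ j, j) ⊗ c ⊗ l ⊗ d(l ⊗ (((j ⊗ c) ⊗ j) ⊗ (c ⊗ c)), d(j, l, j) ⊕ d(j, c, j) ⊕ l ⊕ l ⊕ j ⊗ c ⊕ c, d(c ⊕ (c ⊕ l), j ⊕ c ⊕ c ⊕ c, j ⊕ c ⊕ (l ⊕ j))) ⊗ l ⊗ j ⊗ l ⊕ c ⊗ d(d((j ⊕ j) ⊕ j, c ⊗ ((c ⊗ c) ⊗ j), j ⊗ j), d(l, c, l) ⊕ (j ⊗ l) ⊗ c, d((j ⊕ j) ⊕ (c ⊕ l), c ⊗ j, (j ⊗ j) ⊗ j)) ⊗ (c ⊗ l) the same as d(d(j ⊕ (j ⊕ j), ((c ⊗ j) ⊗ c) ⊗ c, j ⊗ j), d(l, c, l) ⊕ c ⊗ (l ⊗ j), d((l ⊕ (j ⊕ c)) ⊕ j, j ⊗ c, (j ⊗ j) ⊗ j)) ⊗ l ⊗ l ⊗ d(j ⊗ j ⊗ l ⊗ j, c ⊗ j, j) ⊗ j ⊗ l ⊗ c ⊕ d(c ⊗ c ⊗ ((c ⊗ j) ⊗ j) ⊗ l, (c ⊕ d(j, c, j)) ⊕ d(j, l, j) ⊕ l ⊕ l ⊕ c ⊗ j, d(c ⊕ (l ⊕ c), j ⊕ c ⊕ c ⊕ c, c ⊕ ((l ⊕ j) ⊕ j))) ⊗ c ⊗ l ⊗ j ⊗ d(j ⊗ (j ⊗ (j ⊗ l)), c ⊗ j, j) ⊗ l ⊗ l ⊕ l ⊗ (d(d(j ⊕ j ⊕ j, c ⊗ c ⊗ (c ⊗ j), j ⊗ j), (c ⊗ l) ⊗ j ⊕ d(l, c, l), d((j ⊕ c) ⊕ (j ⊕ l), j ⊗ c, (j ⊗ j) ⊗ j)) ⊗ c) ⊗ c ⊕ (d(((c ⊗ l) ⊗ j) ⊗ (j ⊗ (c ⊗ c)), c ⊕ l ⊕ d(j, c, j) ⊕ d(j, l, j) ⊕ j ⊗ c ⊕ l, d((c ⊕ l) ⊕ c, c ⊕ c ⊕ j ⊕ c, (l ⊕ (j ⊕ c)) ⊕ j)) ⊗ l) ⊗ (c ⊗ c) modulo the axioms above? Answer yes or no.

Answer: yes — both canonical forms are c ⊗ c ⊗ d(c ⊗ c ⊗ c ⊗ j ⊗ j ⊗ l, c ⊕ c ⊗ j ⊕ d(j, c, j) ⊕ d(j, l, j) ⊕ l ⊕ l, d(c ⊕ c ⊕ l, c ⊕ c ⊕ c ⊕ j, c ⊕ j ⊕ j ⊕ l)) ⊗ l ⊕ c ⊗ c ⊗ d(d(j ⊕ j ⊕ j, c ⊗ c ⊗ c ⊗ j, j ⊗ j), c ⊗ j ⊗ l ⊕ d(l, c, l), d(c ⊕ j ⊕ j ⊕ l, c ⊗ j, j ⊗ j ⊗ j)) ⊗ l ⊕ c ⊗ d(c ⊗ c ⊗ c ⊗ j ⊗ j ⊗ l, c ⊕ c ⊗ j ⊕ d(j, c, j) ⊕ d(j, l, j) ⊕ l ⊕ l, d(c ⊕ c ⊕ l, c ⊕ c ⊕ c ⊕ j, c ⊕ j ⊕ j ⊕ l)) ⊗ d(j ⊗ j ⊗ j ⊗ l, c ⊗ j, j) ⊗ j ⊗ l ⊗ l ⊗ l ⊕ c ⊗ d(d(j ⊕ j ⊕ j, c ⊗ c ⊗ c ⊗ j, j ⊗ j), c ⊗ j ⊗ l ⊕ d(l, c, l), d(c ⊕ j ⊕ j ⊕ l, c ⊗ j, j ⊗ j ⊗ j)) ⊗ d(j ⊗ j ⊗ j ⊗ l, c ⊗ j, j) ⊗ j ⊗ l ⊗ l ⊗ l

Derivation:
Left:  l ⊗ (d((l ⊗ c) ⊗ c ⊗ j ⊗ (j ⊗ c), c ⊗ j ⊕ l ⊕ l ⊕ c ⊕ d(j, l, j) ⊕ d(j, c, j), d(c ⊕ c ⊕ l, (c ⊕ (c ⊕ j)) ⊕ c, l ⊕ j ⊕ c ⊕ j)) ⊗ c ⊗ c ⊕ d(d((j ⊕ j) ⊕ j, j ⊗ (c ⊗ (c ⊗ c)), j ⊗ j), d(l, c, l) ⊕ c ⊗ (j ⊗ l), d(c ⊕ (j ⊕ j) ⊕ l, c ⊗ j, j ⊗ (j ⊗ j))) ⊗ (c ⊗ l) ⊗ j ⊗ l ⊗ d(j ⊗ j ⊗ l ⊗ j, c ⊗ j, j)) ⊕ d((j ⊗ (j ⊗ j)) ⊗ l, c ⊗ j, j) ⊗ c ⊗ l ⊗ d(l ⊗ (((j ⊗ c) ⊗ j) ⊗ (c ⊗ c)), d(j, l, j) ⊕ d(j, c, j) ⊕ l ⊕ l ⊕ j ⊗ c ⊕ c, d(c ⊕ (c ⊕ l), j ⊕ c ⊕ c ⊕ c, j ⊕ c ⊕ (l ⊕ j))) ⊗ l ⊗ j ⊗ l ⊕ c ⊗ d(d((j ⊕ j) ⊕ j, c ⊗ ((c ⊗ c) ⊗ j), j ⊗ j), d(l, c, l) ⊕ (j ⊗ l) ⊗ c, d((j ⊕ j) ⊕ (c ⊕ l), c ⊗ j, (j ⊗ j) ⊗ j)) ⊗ (c ⊗ l)
  Distribute:  c ⊗ c ⊗ d(c ⊗ c ⊗ c ⊗ j ⊗ j ⊗ l, c ⊕ c ⊗ j ⊕ d(j, c, j) ⊕ d(j, l, j) ⊕ l ⊕ l, d(c ⊕ c ⊕ l, c ⊕ c ⊕ c ⊕ j, c ⊕ j ⊕ j ⊕ l)) ⊗ l ⊕ c ⊗ d(d(j ⊕ j ⊕ j, c ⊗ c ⊗ c ⊗ j, j ⊗ j), c ⊗ j ⊗ l ⊕ d(l, c, l), d(c ⊕ j ⊕ j ⊕ l, c ⊗ j, j ⊗ j ⊗ j)) ⊗ d(j ⊗ j ⊗ j ⊗ l, c ⊗ j, j) ⊗ j ⊗ l ⊗ l ⊗ l ⊕ c ⊗ d(c ⊗ c ⊗ c ⊗ j ⊗ j ⊗ l, c ⊕ c ⊗ j ⊕ d(j, c, j) ⊕ d(j, l, j) ⊕ l ⊕ l, d(c ⊕ c ⊕ l, c ⊕ c ⊕ c ⊕ j, c ⊕ j ⊕ j ⊕ l)) ⊗ d(j ⊗ j ⊗ j ⊗ l, c ⊗ j, j) ⊗ j ⊗ l ⊗ l ⊗ l ⊕ c ⊗ c ⊗ d(d(j ⊕ j ⊕ j, c ⊗ c ⊗ c ⊗ j, j ⊗ j), c ⊗ j ⊗ l ⊕ d(l, c, l), d(c ⊕ j ⊕ j ⊕ l, c ⊗ j, j ⊗ j ⊗ j)) ⊗ l
  Order the arguments:  c ⊗ c ⊗ d(c ⊗ c ⊗ c ⊗ j ⊗ j ⊗ l, c ⊕ c ⊗ j ⊕ d(j, c, j) ⊕ d(j, l, j) ⊕ l ⊕ l, d(c ⊕ c ⊕ l, c ⊕ c ⊕ c ⊕ j, c ⊕ j ⊕ j ⊕ l)) ⊗ l ⊕ c ⊗ c ⊗ d(d(j ⊕ j ⊕ j, c ⊗ c ⊗ c ⊗ j, j ⊗ j), c ⊗ j ⊗ l ⊕ d(l, c, l), d(c ⊕ j ⊕ j ⊕ l, c ⊗ j, j ⊗ j ⊗ j)) ⊗ l ⊕ c ⊗ d(c ⊗ c ⊗ c ⊗ j ⊗ j ⊗ l, c ⊕ c ⊗ j ⊕ d(j, c, j) ⊕ d(j, l, j) ⊕ l ⊕ l, d(c ⊕ c ⊕ l, c ⊕ c ⊕ c ⊕ j, c ⊕ j ⊕ j ⊕ l)) ⊗ d(j ⊗ j ⊗ j ⊗ l, c ⊗ j, j) ⊗ j ⊗ l ⊗ l ⊗ l ⊕ c ⊗ d(d(j ⊕ j ⊕ j, c ⊗ c ⊗ c ⊗ j, j ⊗ j), c ⊗ j ⊗ l ⊕ d(l, c, l), d(c ⊕ j ⊕ j ⊕ l, c ⊗ j, j ⊗ j ⊗ j)) ⊗ d(j ⊗ j ⊗ j ⊗ l, c ⊗ j, j) ⊗ j ⊗ l ⊗ l ⊗ l
Right:  d(d(j ⊕ (j ⊕ j), ((c ⊗ j) ⊗ c) ⊗ c, j ⊗ j), d(l, c, l) ⊕ c ⊗ (l ⊗ j), d((l ⊕ (j ⊕ c)) ⊕ j, j ⊗ c, (j ⊗ j) ⊗ j)) ⊗ l ⊗ l ⊗ d(j ⊗ j ⊗ l ⊗ j, c ⊗ j, j) ⊗ j ⊗ l ⊗ c ⊕ d(c ⊗ c ⊗ ((c ⊗ j) ⊗ j) ⊗ l, (c ⊕ d(j, c, j)) ⊕ d(j, l, j) ⊕ l ⊕ l ⊕ c ⊗ j, d(c ⊕ (l ⊕ c), j ⊕ c ⊕ c ⊕ c, c ⊕ ((l ⊕ j) ⊕ j))) ⊗ c ⊗ l ⊗ j ⊗ d(j ⊗ (j ⊗ (j ⊗ l)), c ⊗ j, j) ⊗ l ⊗ l ⊕ l ⊗ (d(d(j ⊕ j ⊕ j, c ⊗ c ⊗ (c ⊗ j), j ⊗ j), (c ⊗ l) ⊗ j ⊕ d(l, c, l), d((j ⊕ c) ⊕ (j ⊕ l), j ⊗ c, (j ⊗ j) ⊗ j)) ⊗ c) ⊗ c ⊕ (d(((c ⊗ l) ⊗ j) ⊗ (j ⊗ (c ⊗ c)), c ⊕ l ⊕ d(j, c, j) ⊕ d(j, l, j) ⊕ j ⊗ c ⊕ l, d((c ⊕ l) ⊕ c, c ⊕ c ⊕ j ⊕ c, (l ⊕ (j ⊕ c)) ⊕ j)) ⊗ l) ⊗ (c ⊗ c)
  Merge nested applications:  c ⊗ d(d(j ⊕ j ⊕ j, c ⊗ c ⊗ c ⊗ j, j ⊗ j), c ⊗ j ⊗ l ⊕ d(l, c, l), d(c ⊕ j ⊕ j ⊕ l, c ⊗ j, j ⊗ j ⊗ j)) ⊗ d(j ⊗ j ⊗ j ⊗ l, c ⊗ j, j) ⊗ j ⊗ l ⊗ l ⊗ l ⊕ c ⊗ d(c ⊗ c ⊗ c ⊗ j ⊗ j ⊗ l, c ⊕ c ⊗ j ⊕ d(j, c, j) ⊕ d(j, l, j) ⊕ l ⊕ l, d(c ⊕ c ⊕ l, c ⊕ c ⊕ c ⊕ j, c ⊕ j ⊕ j ⊕ l)) ⊗ d(j ⊗ j ⊗ j ⊗ l, c ⊗ j, j) ⊗ j ⊗ l ⊗ l ⊗ l ⊕ c ⊗ c ⊗ d(d(j ⊕ j ⊕ j, c ⊗ c ⊗ c ⊗ j, j ⊗ j), c ⊗ j ⊗ l ⊕ d(l, c, l), d(c ⊕ j ⊕ j ⊕ l, c ⊗ j, j ⊗ j ⊗ j)) ⊗ l ⊕ c ⊗ c ⊗ d(c ⊗ c ⊗ c ⊗ j ⊗ j ⊗ l, c ⊕ c ⊗ j ⊕ d(j, c, j) ⊕ d(j, l, j) ⊕ l ⊕ l, d(c ⊕ c ⊕ l, c ⊕ c ⊕ c ⊕ j, c ⊕ j ⊕ j ⊕ l)) ⊗ l
  Sort arguments:  c ⊗ c ⊗ d(c ⊗ c ⊗ c ⊗ j ⊗ j ⊗ l, c ⊕ c ⊗ j ⊕ d(j, c, j) ⊕ d(j, l, j) ⊕ l ⊕ l, d(c ⊕ c ⊕ l, c ⊕ c ⊕ c ⊕ j, c ⊕ j ⊕ j ⊕ l)) ⊗ l ⊕ c ⊗ c ⊗ d(d(j ⊕ j ⊕ j, c ⊗ c ⊗ c ⊗ j, j ⊗ j), c ⊗ j ⊗ l ⊕ d(l, c, l), d(c ⊕ j ⊕ j ⊕ l, c ⊗ j, j ⊗ j ⊗ j)) ⊗ l ⊕ c ⊗ d(c ⊗ c ⊗ c ⊗ j ⊗ j ⊗ l, c ⊕ c ⊗ j ⊕ d(j, c, j) ⊕ d(j, l, j) ⊕ l ⊕ l, d(c ⊕ c ⊕ l, c ⊕ c ⊕ c ⊕ j, c ⊕ j ⊕ j ⊕ l)) ⊗ d(j ⊗ j ⊗ j ⊗ l, c ⊗ j, j) ⊗ j ⊗ l ⊗ l ⊗ l ⊕ c ⊗ d(d(j ⊕ j ⊕ j, c ⊗ c ⊗ c ⊗ j, j ⊗ j), c ⊗ j ⊗ l ⊕ d(l, c, l), d(c ⊕ j ⊕ j ⊕ l, c ⊗ j, j ⊗ j ⊗ j)) ⊗ d(j ⊗ j ⊗ j ⊗ l, c ⊗ j, j) ⊗ j ⊗ l ⊗ l ⊗ l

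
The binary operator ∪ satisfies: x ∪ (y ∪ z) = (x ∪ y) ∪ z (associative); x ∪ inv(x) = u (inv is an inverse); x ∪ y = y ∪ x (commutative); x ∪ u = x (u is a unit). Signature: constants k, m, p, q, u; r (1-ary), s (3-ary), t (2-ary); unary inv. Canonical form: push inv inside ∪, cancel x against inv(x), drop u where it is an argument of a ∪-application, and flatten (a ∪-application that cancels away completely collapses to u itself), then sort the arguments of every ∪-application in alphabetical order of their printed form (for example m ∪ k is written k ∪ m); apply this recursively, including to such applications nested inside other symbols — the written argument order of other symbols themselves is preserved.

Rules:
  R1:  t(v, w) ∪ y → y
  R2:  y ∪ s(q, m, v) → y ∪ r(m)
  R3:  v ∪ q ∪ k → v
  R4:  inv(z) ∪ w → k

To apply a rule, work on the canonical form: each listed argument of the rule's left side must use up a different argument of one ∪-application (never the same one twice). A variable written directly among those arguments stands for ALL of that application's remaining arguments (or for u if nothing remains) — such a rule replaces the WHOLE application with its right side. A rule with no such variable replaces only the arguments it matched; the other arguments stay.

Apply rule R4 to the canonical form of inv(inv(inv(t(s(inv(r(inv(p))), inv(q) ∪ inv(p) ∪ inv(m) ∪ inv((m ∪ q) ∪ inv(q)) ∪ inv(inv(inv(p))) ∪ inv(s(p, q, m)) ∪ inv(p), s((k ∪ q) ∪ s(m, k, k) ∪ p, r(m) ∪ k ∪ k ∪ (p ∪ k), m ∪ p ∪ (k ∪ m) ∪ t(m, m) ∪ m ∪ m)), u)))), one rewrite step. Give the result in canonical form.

Canonical form:  inv(t(s(inv(r(inv(p))), inv(m) ∪ inv(m) ∪ inv(p) ∪ inv(p) ∪ inv(p) ∪ inv(q) ∪ inv(s(p, q, m)), s(k ∪ p ∪ q ∪ s(m, k, k), k ∪ k ∪ k ∪ p ∪ r(m), k ∪ m ∪ m ∪ m ∪ m ∪ p ∪ t(m, m))), u))
Match R4:  consume inv(m);  w := inv(m) ∪ inv(p) ∪ inv(p) ∪ inv(p) ∪ inv(q) ∪ inv(s(p, q, m)), z := m
The variable takes the whole remainder — replace the entire application.
Giving:  inv(t(s(inv(r(inv(p))), k, s(k ∪ p ∪ q ∪ s(m, k, k), k ∪ k ∪ k ∪ p ∪ r(m), k ∪ m ∪ m ∪ m ∪ m ∪ p ∪ t(m, m))), u))

Answer: inv(t(s(inv(r(inv(p))), k, s(k ∪ p ∪ q ∪ s(m, k, k), k ∪ k ∪ k ∪ p ∪ r(m), k ∪ m ∪ m ∪ m ∪ m ∪ p ∪ t(m, m))), u))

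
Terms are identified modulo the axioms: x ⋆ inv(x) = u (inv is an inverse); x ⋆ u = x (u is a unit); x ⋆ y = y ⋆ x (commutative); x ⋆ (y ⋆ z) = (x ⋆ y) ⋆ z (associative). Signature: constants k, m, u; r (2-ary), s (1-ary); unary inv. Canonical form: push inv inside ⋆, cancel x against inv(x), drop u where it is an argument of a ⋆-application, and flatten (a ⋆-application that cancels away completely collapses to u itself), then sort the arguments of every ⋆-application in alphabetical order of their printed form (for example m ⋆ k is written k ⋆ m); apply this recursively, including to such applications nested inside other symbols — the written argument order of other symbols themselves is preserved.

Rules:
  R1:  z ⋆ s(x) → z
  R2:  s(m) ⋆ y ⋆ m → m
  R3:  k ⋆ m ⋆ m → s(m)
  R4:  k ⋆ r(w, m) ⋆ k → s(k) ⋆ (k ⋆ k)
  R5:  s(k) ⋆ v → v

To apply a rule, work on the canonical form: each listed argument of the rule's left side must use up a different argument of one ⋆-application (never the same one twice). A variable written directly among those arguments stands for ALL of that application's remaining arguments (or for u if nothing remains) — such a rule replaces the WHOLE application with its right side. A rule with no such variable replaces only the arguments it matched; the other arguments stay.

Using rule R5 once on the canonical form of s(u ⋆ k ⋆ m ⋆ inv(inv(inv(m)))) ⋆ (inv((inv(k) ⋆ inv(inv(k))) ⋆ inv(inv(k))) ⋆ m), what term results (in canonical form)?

Answer: inv(k) ⋆ m

Derivation:
Canonical form:  inv(k) ⋆ m ⋆ s(k)
R5 matches:  uses s(k);  v := inv(k) ⋆ m
The extension variable absorbs all remaining arguments, so the whole application is rewritten.
Giving:  inv(k) ⋆ m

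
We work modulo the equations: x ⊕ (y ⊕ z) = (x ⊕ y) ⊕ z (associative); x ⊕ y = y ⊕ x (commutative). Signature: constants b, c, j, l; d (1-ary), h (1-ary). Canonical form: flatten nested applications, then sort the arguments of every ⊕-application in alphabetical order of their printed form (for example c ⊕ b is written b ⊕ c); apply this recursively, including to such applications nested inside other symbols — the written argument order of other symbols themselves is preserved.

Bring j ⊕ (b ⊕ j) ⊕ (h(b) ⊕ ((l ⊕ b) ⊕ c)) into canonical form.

Answer: b ⊕ b ⊕ c ⊕ h(b) ⊕ j ⊕ j ⊕ l

Derivation:
Merge nested applications:  j ⊕ b ⊕ j ⊕ h(b) ⊕ l ⊕ b ⊕ c
Order the arguments:  b ⊕ b ⊕ c ⊕ h(b) ⊕ j ⊕ j ⊕ l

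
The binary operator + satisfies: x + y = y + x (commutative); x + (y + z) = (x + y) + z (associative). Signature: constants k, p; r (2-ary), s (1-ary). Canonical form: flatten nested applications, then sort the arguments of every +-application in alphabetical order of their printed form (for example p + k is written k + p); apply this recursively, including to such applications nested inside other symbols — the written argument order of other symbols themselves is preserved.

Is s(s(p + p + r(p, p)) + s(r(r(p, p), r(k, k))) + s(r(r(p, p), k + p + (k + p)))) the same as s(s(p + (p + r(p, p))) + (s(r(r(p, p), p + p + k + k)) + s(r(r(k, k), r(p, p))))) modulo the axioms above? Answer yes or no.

Left:  s(s(p + p + r(p, p)) + s(r(r(p, p), r(k, k))) + s(r(r(p, p), k + p + (k + p))))
  Focus inside:  s(p + p + r(p, p)) + s(r(r(p, p), r(k, k))) + s(r(r(p, p), k + p + (k + p)))
  Inside:  s(r(r(p, p), k + p + (k + p)))  →  s(r(r(p, p), k + k + p + p))
  Order the arguments:  s(p + p + r(p, p)) + s(r(r(p, p), k + k + p + p)) + s(r(r(p, p), r(k, k)))
  Reassemble:  s(s(p + p + r(p, p)) + s(r(r(p, p), k + k + p + p)) + s(r(r(p, p), r(k, k))))
Right:  s(s(p + (p + r(p, p))) + (s(r(r(p, p), p + p + k + k)) + s(r(r(k, k), r(p, p)))))
  Descend into:  s(p + (p + r(p, p))) + (s(r(r(p, p), p + p + k + k)) + s(r(r(k, k), r(p, p))))
  Merge nested applications:  s(p + (p + r(p, p))) + s(r(r(p, p), p + p + k + k)) + s(r(r(k, k), r(p, p)))
  Canonicalize subterm:  s(p + (p + r(p, p)))  →  s(p + p + r(p, p))
  Canonicalize subterm:  s(r(r(p, p), p + p + k + k))  →  s(r(r(p, p), k + k + p + p))
  Sort arguments:  s(p + p + r(p, p)) + s(r(r(k, k), r(p, p))) + s(r(r(p, p), k + k + p + p))
  Put back:  s(s(p + p + r(p, p)) + s(r(r(k, k), r(p, p))) + s(r(r(p, p), k + k + p + p)))

Answer: no — s(s(p + p + r(p, p)) + s(r(r(p, p), k + k + p + p)) + s(r(r(p, p), r(k, k)))) vs s(s(p + p + r(p, p)) + s(r(r(k, k), r(p, p))) + s(r(r(p, p), k + k + p + p)))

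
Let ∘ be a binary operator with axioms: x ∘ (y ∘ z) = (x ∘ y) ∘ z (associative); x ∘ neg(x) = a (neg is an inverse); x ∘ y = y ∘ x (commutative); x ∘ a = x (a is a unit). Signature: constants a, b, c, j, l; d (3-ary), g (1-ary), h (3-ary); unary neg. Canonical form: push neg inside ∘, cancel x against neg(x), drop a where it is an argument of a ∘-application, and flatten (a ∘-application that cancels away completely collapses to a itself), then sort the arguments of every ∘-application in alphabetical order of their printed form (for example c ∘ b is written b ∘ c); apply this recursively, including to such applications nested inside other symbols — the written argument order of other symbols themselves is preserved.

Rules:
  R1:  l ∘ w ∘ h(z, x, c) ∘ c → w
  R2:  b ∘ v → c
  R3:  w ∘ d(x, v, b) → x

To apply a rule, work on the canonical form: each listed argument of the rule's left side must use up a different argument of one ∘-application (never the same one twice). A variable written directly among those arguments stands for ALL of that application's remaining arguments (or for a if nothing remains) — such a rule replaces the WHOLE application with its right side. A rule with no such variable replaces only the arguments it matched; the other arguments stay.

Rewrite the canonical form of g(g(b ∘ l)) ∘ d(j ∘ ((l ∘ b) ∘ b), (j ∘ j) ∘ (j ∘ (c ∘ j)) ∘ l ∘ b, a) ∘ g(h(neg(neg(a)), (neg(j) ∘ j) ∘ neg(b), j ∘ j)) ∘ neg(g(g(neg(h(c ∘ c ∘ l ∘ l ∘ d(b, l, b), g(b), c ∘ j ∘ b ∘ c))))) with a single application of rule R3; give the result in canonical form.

Canonical form:  d(b ∘ b ∘ j ∘ l, b ∘ c ∘ j ∘ j ∘ j ∘ j ∘ l, a) ∘ g(g(b ∘ l)) ∘ g(h(a, neg(b), j ∘ j)) ∘ neg(g(g(neg(h(c ∘ c ∘ d(b, l, b) ∘ l ∘ l, g(b), b ∘ c ∘ c ∘ j)))))
R3 matches:  uses d(b, l, b);  v := l, w := c ∘ c ∘ l ∘ l, x := b
The extension variable absorbs all remaining arguments, so the whole application is rewritten.
Result:  d(b ∘ b ∘ j ∘ l, b ∘ c ∘ j ∘ j ∘ j ∘ j ∘ l, a) ∘ g(g(b ∘ l)) ∘ g(h(a, neg(b), j ∘ j)) ∘ neg(g(g(neg(h(b, g(b), b ∘ c ∘ c ∘ j)))))

Answer: d(b ∘ b ∘ j ∘ l, b ∘ c ∘ j ∘ j ∘ j ∘ j ∘ l, a) ∘ g(g(b ∘ l)) ∘ g(h(a, neg(b), j ∘ j)) ∘ neg(g(g(neg(h(b, g(b), b ∘ c ∘ c ∘ j)))))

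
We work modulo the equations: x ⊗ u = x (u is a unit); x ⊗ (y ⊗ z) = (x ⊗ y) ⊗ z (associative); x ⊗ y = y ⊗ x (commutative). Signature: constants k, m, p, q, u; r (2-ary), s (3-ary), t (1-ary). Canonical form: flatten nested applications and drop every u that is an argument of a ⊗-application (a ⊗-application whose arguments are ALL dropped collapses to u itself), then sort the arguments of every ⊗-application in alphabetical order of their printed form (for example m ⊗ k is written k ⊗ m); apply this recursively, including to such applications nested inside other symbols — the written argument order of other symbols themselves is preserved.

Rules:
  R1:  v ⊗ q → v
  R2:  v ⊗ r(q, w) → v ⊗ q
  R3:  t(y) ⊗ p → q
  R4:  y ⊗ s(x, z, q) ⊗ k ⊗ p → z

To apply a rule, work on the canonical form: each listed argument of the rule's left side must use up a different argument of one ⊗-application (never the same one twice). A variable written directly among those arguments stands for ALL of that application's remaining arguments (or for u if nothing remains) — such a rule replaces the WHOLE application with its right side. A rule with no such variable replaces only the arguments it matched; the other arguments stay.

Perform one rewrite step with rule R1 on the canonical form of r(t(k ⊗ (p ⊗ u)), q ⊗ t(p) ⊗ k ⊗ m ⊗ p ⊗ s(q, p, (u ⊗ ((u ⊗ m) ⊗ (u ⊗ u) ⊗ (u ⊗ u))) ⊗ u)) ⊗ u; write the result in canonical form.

Answer: r(t(k ⊗ p), k ⊗ m ⊗ p ⊗ s(q, p, m) ⊗ t(p))

Derivation:
Canonical form:  r(t(k ⊗ p), k ⊗ m ⊗ p ⊗ q ⊗ s(q, p, m) ⊗ t(p))
Apply R1:  consuming q;  v := k ⊗ m ⊗ p ⊗ s(q, p, m) ⊗ t(p)
The variable takes the whole remainder — replace the entire application.
New term:  r(t(k ⊗ p), k ⊗ m ⊗ p ⊗ s(q, p, m) ⊗ t(p))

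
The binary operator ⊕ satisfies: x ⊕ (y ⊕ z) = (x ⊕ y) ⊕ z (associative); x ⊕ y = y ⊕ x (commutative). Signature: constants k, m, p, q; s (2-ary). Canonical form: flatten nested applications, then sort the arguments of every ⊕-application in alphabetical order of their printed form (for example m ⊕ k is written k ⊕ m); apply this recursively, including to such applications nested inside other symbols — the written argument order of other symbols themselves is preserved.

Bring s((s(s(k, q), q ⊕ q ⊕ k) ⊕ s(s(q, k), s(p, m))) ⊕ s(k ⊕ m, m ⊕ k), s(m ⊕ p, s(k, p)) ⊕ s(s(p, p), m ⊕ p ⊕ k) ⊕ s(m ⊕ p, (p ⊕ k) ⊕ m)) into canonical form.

Answer: s(s(k ⊕ m, k ⊕ m) ⊕ s(s(k, q), k ⊕ q ⊕ q) ⊕ s(s(q, k), s(p, m)), s(m ⊕ p, k ⊕ m ⊕ p) ⊕ s(m ⊕ p, s(k, p)) ⊕ s(s(p, p), k ⊕ m ⊕ p))

Derivation:
Focus inside:  s(m ⊕ p, s(k, p)) ⊕ s(s(p, p), m ⊕ p ⊕ k) ⊕ s(m ⊕ p, (p ⊕ k) ⊕ m)
Canonicalize subterm:  s(s(p, p), m ⊕ p ⊕ k)  →  s(s(p, p), k ⊕ m ⊕ p)
Inside:  s(m ⊕ p, (p ⊕ k) ⊕ m)  →  s(m ⊕ p, k ⊕ m ⊕ p)
Sort:  s(m ⊕ p, k ⊕ m ⊕ p) ⊕ s(m ⊕ p, s(k, p)) ⊕ s(s(p, p), k ⊕ m ⊕ p)
Put back:  s(s(k ⊕ m, k ⊕ m) ⊕ s(s(k, q), k ⊕ q ⊕ q) ⊕ s(s(q, k), s(p, m)), s(m ⊕ p, k ⊕ m ⊕ p) ⊕ s(m ⊕ p, s(k, p)) ⊕ s(s(p, p), k ⊕ m ⊕ p))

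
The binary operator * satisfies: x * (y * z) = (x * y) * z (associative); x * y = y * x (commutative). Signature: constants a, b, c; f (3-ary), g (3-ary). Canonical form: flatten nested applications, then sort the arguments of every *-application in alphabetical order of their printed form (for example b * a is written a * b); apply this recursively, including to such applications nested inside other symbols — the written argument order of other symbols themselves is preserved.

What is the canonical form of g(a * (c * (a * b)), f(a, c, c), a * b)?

Answer: g(a * a * b * c, f(a, c, c), a * b)

Derivation:
Descend into:  a * (c * (a * b))
Un-nest:  a * c * a * b
Order the arguments:  a * a * b * c
Rebuild:  g(a * a * b * c, f(a, c, c), a * b)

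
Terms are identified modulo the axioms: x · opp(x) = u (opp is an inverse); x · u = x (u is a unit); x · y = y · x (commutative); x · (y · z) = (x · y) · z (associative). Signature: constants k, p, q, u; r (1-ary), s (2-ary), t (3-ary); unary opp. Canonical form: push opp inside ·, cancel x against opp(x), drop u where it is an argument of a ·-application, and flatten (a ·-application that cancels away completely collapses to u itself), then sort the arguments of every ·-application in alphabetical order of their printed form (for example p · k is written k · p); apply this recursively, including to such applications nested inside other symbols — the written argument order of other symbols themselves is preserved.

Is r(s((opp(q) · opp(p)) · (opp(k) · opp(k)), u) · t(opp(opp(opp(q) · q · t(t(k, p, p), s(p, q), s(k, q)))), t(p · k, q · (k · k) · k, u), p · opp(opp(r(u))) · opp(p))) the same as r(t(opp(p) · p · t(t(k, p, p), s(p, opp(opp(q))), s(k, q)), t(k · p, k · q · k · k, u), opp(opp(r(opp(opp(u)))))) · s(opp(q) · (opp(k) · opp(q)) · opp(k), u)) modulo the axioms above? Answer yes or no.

Answer: no — r(s(opp(k) · opp(k) · opp(p) · opp(q), u) · t(t(t(k, p, p), s(p, q), s(k, q)), t(k · p, k · k · k · q, u), r(u))) vs r(s(opp(k) · opp(k) · opp(q) · opp(q), u) · t(t(t(k, p, p), s(p, q), s(k, q)), t(k · p, k · k · k · q, u), r(u)))

Derivation:
Left:  r(s((opp(q) · opp(p)) · (opp(k) · opp(k)), u) · t(opp(opp(opp(q) · q · t(t(k, p, p), s(p, q), s(k, q)))), t(p · k, q · (k · k) · k, u), p · opp(opp(r(u))) · opp(p)))
  Work inside:  s((opp(q) · opp(p)) · (opp(k) · opp(k)), u) · t(opp(opp(opp(q) · q · t(t(k, p, p), s(p, q), s(k, q)))), t(p · k, q · (k · k) · k, u), p · opp(opp(r(u))) · opp(p))
  Push opp inside:  distribute opp over · and collapse double opp
  Collect:  s(opp(k) · opp(k) · opp(p) · opp(q), u) · t(t(t(k, p, p), s(p, q), s(k, q)), t(k · p, k · k · k · q, u), r(u))
  Put back:  r(s(opp(k) · opp(k) · opp(p) · opp(q), u) · t(t(t(k, p, p), s(p, q), s(k, q)), t(k · p, k · k · k · q, u), r(u)))
Right:  r(t(opp(p) · p · t(t(k, p, p), s(p, opp(opp(q))), s(k, q)), t(k · p, k · q · k · k, u), opp(opp(r(opp(opp(u)))))) · s(opp(q) · (opp(k) · opp(q)) · opp(k), u))
  Descend into:  t(opp(p) · p · t(t(k, p, p), s(p, opp(opp(q))), s(k, q)), t(k · p, k · q · k · k, u), opp(opp(r(opp(opp(u)))))) · s(opp(q) · (opp(k) · opp(q)) · opp(k), u)
  Push opp inside:  distribute opp over · and collapse double opp
  Collect terms:  t(t(t(k, p, p), s(p, q), s(k, q)), t(k · p, k · k · k · q, u), r(u)) · s(opp(k) · opp(k) · opp(q) · opp(q), u)
  Sort arguments:  s(opp(k) · opp(k) · opp(q) · opp(q), u) · t(t(t(k, p, p), s(p, q), s(k, q)), t(k · p, k · k · k · q, u), r(u))
  Reassemble:  r(s(opp(k) · opp(k) · opp(q) · opp(q), u) · t(t(t(k, p, p), s(p, q), s(k, q)), t(k · p, k · k · k · q, u), r(u)))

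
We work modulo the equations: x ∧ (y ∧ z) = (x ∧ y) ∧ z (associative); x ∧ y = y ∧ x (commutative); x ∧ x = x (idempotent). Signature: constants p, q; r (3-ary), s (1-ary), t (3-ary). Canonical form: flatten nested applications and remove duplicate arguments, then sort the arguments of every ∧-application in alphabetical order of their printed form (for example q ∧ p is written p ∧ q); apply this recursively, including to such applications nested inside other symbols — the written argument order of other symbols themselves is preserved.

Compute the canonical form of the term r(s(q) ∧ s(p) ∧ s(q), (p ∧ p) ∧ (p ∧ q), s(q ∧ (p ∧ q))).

Descend into:  (p ∧ p) ∧ (p ∧ q)
Un-nest:  p ∧ p ∧ p ∧ q
Idempotence:  drop duplicate p, p
Sort:  p ∧ q
Put back:  r(s(p) ∧ s(q), p ∧ q, s(p ∧ q))

Answer: r(s(p) ∧ s(q), p ∧ q, s(p ∧ q))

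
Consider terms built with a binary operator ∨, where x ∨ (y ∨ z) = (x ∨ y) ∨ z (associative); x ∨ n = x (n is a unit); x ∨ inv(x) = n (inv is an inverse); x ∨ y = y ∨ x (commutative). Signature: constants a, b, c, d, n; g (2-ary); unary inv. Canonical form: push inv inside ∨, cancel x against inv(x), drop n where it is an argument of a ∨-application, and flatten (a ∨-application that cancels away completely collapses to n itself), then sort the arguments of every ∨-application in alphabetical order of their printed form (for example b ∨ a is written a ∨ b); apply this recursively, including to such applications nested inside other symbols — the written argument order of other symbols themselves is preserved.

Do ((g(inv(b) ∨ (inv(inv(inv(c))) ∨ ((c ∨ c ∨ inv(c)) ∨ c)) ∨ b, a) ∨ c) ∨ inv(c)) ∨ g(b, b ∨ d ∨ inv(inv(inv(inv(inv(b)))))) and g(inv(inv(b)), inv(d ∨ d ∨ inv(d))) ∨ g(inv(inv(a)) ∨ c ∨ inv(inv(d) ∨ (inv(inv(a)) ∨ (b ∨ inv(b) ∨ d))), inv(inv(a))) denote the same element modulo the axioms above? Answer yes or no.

Left:  ((g(inv(b) ∨ (inv(inv(inv(c))) ∨ ((c ∨ c ∨ inv(c)) ∨ c)) ∨ b, a) ∨ c) ∨ inv(c)) ∨ g(b, b ∨ d ∨ inv(inv(inv(inv(inv(b))))))
  Push inv inside:  distribute inv over ∨ and collapse double inv
  Cancel:  c cancels
  Collect:  g(c, a) ∨ g(b, d)
  Order the arguments:  g(b, d) ∨ g(c, a)
Right:  g(inv(inv(b)), inv(d ∨ d ∨ inv(d))) ∨ g(inv(inv(a)) ∨ c ∨ inv(inv(d) ∨ (inv(inv(a)) ∨ (b ∨ inv(b) ∨ d))), inv(inv(a)))
  Push inv inside:  distribute inv over ∨ and collapse double inv
  Collect terms:  g(b, inv(d)) ∨ g(c, a)

Answer: no — g(b, d) ∨ g(c, a) vs g(b, inv(d)) ∨ g(c, a)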